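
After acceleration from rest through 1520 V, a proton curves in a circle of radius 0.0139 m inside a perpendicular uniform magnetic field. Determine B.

v = √(2|q|V/m) = √(2·1.602×10⁻¹⁹·1520/1.673×10⁻²⁷) ≈ 5.395×10⁵ m/s.
B = mv/(|q|r) = (1.673×10⁻²⁷)(5.395×10⁵)/((1.602×10⁻¹⁹)(0.0139)) ≈ 0.405 T.

B ≈ 0.405 T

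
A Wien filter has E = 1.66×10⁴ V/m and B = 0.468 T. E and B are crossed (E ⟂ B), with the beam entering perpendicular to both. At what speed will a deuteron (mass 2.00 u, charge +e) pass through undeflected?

Zero net Lorentz force requires |qE| = |q v×B|, i.e. E = vB.
v = E/B = 1.66×10⁴/0.468 = 3.55×10⁴ m/s.

v = 3.55×10⁴ m/s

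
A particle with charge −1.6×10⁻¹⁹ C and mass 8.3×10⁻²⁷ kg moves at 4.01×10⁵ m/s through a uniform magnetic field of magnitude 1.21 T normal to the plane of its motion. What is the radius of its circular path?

The magnetic force provides the centripetal force: |q|vB = mv²/r.
r = mv/(|q|B) = (8.3×10⁻²⁷)(4.01×10⁵)/((1.6×10⁻¹⁹)(1.21)) ≈ 0.0172 m.

r ≈ 0.0172 m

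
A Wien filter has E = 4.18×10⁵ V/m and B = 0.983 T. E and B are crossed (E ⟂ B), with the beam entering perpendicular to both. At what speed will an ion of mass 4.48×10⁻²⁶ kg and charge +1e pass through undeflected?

v = 4.25×10⁵ m/s

Zero net Lorentz force requires |qE| = |q v×B|, i.e. E = vB.
v = E/B = 4.18×10⁵/0.983 = 4.25×10⁵ m/s.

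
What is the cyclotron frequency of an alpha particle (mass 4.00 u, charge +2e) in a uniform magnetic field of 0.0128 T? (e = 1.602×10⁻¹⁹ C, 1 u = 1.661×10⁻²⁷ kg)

f = |q|B/(2πm).
f = (3.204×10⁻¹⁹)(0.0128)/(2π·6.644×10⁻²⁷) ≈ 9.82×10⁴ Hz.

f ≈ 9.82×10⁴ Hz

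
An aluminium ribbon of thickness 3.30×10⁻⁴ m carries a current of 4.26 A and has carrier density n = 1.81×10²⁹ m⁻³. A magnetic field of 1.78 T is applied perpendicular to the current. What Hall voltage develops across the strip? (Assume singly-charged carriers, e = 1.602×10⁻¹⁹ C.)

V_H ≈ 7.92×10⁻⁷ V

V_H = IB/(n e t).
V_H = (4.26)(1.78)/((1.81×10²⁹)(1.602×10⁻¹⁹)(3.30×10⁻⁴)) ≈ 7.92×10⁻⁷ V.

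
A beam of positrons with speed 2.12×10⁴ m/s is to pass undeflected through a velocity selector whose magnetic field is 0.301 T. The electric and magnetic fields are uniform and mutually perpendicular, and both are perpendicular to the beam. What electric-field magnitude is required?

E = 6380 V/m

For straight-line motion qE = qvB, so E = vB.
E = 2.12×10⁴ × 0.301 = 6380 V/m.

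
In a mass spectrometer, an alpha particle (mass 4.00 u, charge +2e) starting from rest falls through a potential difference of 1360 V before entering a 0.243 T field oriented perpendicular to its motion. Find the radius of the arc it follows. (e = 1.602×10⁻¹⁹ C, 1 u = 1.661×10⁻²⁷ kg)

r ≈ 0.0309 m

Acceleration: |q|V = ½mv² ⇒ v = √(2|q|V/m) = √(2·3.204×10⁻¹⁹·1360/6.644×10⁻²⁷) ≈ 3.622×10⁵ m/s.
In the field: r = mv/(|q|B) = (6.644×10⁻²⁷)(3.622×10⁵)/((3.204×10⁻¹⁹)(0.243)) ≈ 0.0309 m.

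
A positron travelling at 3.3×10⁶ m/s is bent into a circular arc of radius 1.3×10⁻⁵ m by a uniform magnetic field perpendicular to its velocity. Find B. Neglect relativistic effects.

B ≈ 1.4 T

From |q|vB = mv²/r, B = mv/(|q|r).
B = (9.109×10⁻³¹)(3.3×10⁶)/((1.602×10⁻¹⁹)(1.3×10⁻⁵)) ≈ 1.4 T.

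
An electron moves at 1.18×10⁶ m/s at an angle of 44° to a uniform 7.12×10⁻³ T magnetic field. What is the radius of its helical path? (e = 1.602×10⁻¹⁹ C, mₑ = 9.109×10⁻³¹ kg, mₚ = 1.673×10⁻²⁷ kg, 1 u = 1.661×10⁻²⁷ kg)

r ≈ 6.55×10⁻⁴ m

v⊥ = v sinθ = 1.18×10⁶·sin44° ≈ 8.197×10⁵ m/s.
r = m v⊥/(|q|B) = (9.109×10⁻³¹)(8.197×10⁵)/((1.602×10⁻¹⁹)(7.12×10⁻³)) ≈ 6.55×10⁻⁴ m.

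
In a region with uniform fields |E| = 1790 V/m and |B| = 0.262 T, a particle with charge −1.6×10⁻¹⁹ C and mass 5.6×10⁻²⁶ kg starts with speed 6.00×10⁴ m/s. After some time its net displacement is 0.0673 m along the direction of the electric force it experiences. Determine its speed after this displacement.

B does no work; ΔKE = |q|E d.
½mv_f² = ½mv₀² + |q|Ed = ½(5.6×10⁻²⁶)(6.00×10⁴)² + (1.6×10⁻¹⁹)(1790)(0.0673) ≈ 1.008×10⁻¹⁶ J + 1.927×10⁻¹⁷ J ≈ 1.201×10⁻¹⁶ J.
v_f = √(2·1.201×10⁻¹⁶/5.6×10⁻²⁶) ≈ 6.55×10⁴ m/s.

v_f ≈ 6.55×10⁴ m/s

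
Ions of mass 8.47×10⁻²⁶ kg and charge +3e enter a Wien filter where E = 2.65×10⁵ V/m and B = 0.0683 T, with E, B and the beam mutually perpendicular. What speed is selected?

v = 3.88×10⁶ m/s

Straight-line motion ⇒ electric and magnetic forces cancel, so E = vB.
v = E/B = 2.65×10⁵/0.0683 = 3.88×10⁶ m/s.
The result is independent of the particle's charge and mass.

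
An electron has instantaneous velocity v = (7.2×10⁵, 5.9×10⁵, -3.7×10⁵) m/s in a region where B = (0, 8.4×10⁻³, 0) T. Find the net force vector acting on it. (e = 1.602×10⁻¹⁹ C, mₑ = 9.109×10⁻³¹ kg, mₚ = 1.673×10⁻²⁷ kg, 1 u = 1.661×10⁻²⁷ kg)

F ≈ (-4.98×10⁻¹⁶, 0, -9.69×10⁻¹⁶) N

v×B = (3110, 0, 6050) N/C.
F = q v×B = (−1.602×10⁻¹⁹ C)·(3110, 0, 6050) = (-4.98×10⁻¹⁶, 0, -9.69×10⁻¹⁶) N.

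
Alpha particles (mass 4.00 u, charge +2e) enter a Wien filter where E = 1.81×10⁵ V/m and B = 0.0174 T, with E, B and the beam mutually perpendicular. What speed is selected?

Zero net Lorentz force requires |qE| = |q v×B|, i.e. E = vB.
v = E/B = 1.81×10⁵/0.0174 = 1.04×10⁷ m/s.

v = 1.04×10⁷ m/s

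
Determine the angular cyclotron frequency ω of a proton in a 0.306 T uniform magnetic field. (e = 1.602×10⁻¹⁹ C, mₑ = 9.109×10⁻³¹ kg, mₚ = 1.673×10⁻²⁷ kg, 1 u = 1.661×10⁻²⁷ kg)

ω = |q|B/m.
ω = (1.602×10⁻¹⁹)(0.306)/1.673×10⁻²⁷ ≈ 2.93×10⁷ rad/s.

ω ≈ 2.93×10⁷ rad/s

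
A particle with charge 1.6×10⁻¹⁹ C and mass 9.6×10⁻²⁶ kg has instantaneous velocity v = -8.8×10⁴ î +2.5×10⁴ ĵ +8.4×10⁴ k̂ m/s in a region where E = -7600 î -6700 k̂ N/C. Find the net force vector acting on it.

Only an electric field acts, so F = qE = (1.6×10⁻¹⁹ C)·(-7600, 0, -6700) = (-1.22×10⁻¹⁵, 0, -1.07×10⁻¹⁵) N.

F ≈ (-1.22×10⁻¹⁵, 0, -1.07×10⁻¹⁵) N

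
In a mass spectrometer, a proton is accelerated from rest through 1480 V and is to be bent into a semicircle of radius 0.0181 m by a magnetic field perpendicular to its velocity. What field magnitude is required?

B ≈ 0.307 T

v = √(2|q|V/m) = √(2·1.602×10⁻¹⁹·1480/1.673×10⁻²⁷) ≈ 5.324×10⁵ m/s.
B = mv/(|q|r) = (1.673×10⁻²⁷)(5.324×10⁵)/((1.602×10⁻¹⁹)(0.0181)) ≈ 0.307 T.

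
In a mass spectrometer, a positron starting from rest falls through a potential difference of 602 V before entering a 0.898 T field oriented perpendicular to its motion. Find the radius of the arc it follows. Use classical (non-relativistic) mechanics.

Acceleration: |q|V = ½mv² ⇒ v = √(2|q|V/m) = √(2·1.602×10⁻¹⁹·602/9.109×10⁻³¹) ≈ 1.455×10⁷ m/s.
In the field: r = mv/(|q|B) = (9.109×10⁻³¹)(1.455×10⁷)/((1.602×10⁻¹⁹)(0.898)) ≈ 9.21×10⁻⁵ m.

r ≈ 9.21×10⁻⁵ m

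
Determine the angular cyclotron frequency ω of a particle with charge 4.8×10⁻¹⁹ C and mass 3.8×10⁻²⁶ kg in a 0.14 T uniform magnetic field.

ω = |q|B/m.
ω = (4.8×10⁻¹⁹)(0.14)/3.8×10⁻²⁶ ≈ 1.8×10⁶ rad/s.

ω ≈ 1.8×10⁶ rad/s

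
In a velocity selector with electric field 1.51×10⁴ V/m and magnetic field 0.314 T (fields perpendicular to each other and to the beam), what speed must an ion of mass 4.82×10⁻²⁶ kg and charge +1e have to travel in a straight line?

v = 4.81×10⁴ m/s

For undeflected motion the electric and magnetic forces balance: qE = qvB.
v = E/B = 1.51×10⁴/0.314 = 4.81×10⁴ m/s.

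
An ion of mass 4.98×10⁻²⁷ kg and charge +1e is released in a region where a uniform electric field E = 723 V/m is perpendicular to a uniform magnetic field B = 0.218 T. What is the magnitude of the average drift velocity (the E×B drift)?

In crossed fields the guiding centre drifts at v_d = |E×B|/B² = E/B, independent of charge and mass.
v_d = 723/0.218 = 3320 m/s.

v_d ≈ 3320 m/s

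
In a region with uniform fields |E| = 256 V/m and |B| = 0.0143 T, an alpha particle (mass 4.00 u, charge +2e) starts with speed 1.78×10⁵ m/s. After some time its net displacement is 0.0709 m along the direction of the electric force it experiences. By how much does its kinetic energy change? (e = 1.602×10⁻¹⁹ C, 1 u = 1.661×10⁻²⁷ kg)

The magnetic force is always ⟂ v and does no work; only the electric force changes KE.
ΔKE = F_E · d = |q|E d = (3.204×10⁻¹⁹)(256)(0.0709) ≈ 5.82×10⁻¹⁸ J.

ΔKE ≈ 5.82×10⁻¹⁸ J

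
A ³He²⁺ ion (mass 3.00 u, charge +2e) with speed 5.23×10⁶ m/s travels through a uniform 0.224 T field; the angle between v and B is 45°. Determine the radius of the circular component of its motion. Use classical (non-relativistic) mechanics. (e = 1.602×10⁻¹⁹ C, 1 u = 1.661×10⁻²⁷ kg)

r ≈ 0.257 m

v⊥ = v sinθ = 5.23×10⁶·sin45° ≈ 3.698×10⁶ m/s.
r = m v⊥/(|q|B) = (4.983×10⁻²⁷)(3.698×10⁶)/((3.204×10⁻¹⁹)(0.224)) ≈ 0.257 m.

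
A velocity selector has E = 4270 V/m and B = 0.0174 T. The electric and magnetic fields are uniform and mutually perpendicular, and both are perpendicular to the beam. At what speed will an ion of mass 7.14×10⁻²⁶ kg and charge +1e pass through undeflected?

Straight-line motion ⇒ electric and magnetic forces cancel, so E = vB.
v = E/B = 4270/0.0174 = 2.45×10⁵ m/s.
The result is independent of the particle's charge and mass.

v = 2.45×10⁵ m/s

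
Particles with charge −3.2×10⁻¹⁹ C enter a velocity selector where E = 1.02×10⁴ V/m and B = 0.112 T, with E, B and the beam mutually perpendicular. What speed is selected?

Zero net Lorentz force requires |qE| = |q v×B|, i.e. E = vB.
v = E/B = 1.02×10⁴/0.112 = 9.11×10⁴ m/s.

v = 9.11×10⁴ m/s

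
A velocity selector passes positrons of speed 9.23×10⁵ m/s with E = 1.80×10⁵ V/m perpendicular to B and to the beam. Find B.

Balance of forces in the selector: qE = qvB ⇒ B = E/v.
B = 1.80×10⁵/9.23×10⁵ = 0.195 T.

B = 0.195 T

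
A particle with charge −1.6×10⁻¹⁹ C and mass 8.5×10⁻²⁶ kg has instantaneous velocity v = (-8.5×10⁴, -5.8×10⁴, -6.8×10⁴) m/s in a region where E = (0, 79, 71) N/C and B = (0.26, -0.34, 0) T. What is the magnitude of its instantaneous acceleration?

|a| ≈ 9.93×10¹⁰ m/s²

v×B = (-2.31×10⁴, -1.77×10⁴, 4.40×10⁴) N/C.
E + v×B = (-2.31×10⁴, -1.76×10⁴, 4.41×10⁴) N/C.
F = q(E + v×B) = (−1.6×10⁻¹⁹ C)·(-2.31×10⁴, -1.76×10⁴, 4.41×10⁴) = (3.70×10⁻¹⁵, 2.82×10⁻¹⁵, -7.05×10⁻¹⁵) N.
|a| = |F|/m = 8.443×10⁻¹⁵/8.5×10⁻²⁶ ≈ 9.93×10¹⁰ m/s².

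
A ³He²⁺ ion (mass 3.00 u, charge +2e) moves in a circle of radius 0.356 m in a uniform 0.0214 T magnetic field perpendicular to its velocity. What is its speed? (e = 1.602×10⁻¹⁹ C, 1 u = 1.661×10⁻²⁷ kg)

From |q|vB = mv²/r, v = |q|Br/m.
v = (3.204×10⁻¹⁹)(0.0214)(0.356)/4.983×10⁻²⁷ ≈ 4.90×10⁵ m/s.

v ≈ 4.90×10⁵ m/s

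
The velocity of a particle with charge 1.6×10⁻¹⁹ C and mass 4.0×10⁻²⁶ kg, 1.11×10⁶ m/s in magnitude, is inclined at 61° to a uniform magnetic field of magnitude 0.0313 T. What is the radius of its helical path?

v⊥ = v sinθ = 1.11×10⁶·sin61° ≈ 9.708×10⁵ m/s.
r = m v⊥/(|q|B) = (4.0×10⁻²⁶)(9.708×10⁵)/((1.6×10⁻¹⁹)(0.0313)) ≈ 7.75 m.

r ≈ 7.75 m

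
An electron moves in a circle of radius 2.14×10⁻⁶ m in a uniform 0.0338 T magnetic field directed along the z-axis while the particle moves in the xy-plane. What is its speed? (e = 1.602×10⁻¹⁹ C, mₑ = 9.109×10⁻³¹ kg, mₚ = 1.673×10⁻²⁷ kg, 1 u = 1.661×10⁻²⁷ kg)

From |q|vB = mv²/r, v = |q|Br/m.
v = (1.602×10⁻¹⁹)(0.0338)(2.14×10⁻⁶)/9.109×10⁻³¹ ≈ 1.27×10⁴ m/s.

v ≈ 1.27×10⁴ m/s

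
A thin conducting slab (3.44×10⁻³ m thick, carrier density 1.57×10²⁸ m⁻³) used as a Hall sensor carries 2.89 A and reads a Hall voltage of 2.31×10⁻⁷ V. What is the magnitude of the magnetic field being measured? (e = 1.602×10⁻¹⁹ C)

B ≈ 0.692 T

From V_H = IB/(n e t), B = V_H n e t / I.
B = (2.31×10⁻⁷)(1.57×10²⁸)(1.602×10⁻¹⁹)(3.44×10⁻³)/2.89 ≈ 0.692 T.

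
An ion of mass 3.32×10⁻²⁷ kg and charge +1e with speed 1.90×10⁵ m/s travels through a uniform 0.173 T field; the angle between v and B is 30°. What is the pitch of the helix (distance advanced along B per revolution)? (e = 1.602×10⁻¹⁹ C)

p ≈ 0.124 m

v∥ = v cosθ = 1.90×10⁵·cos30° ≈ 1.645×10⁵ m/s.
T = 2πm/(|q|B) = 2π(3.32×10⁻²⁷)/((1.602×10⁻¹⁹)(0.173)) ≈ 7.527×10⁻⁷ s.
pitch = v∥ T = (1.645×10⁵)(7.527×10⁻⁷) ≈ 0.124 m.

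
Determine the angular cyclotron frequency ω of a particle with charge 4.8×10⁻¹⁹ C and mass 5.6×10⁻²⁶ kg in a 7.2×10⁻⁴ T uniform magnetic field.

ω = |q|B/m.
ω = (4.8×10⁻¹⁹)(7.2×10⁻⁴)/5.6×10⁻²⁶ ≈ 6200 rad/s.

ω ≈ 6200 rad/s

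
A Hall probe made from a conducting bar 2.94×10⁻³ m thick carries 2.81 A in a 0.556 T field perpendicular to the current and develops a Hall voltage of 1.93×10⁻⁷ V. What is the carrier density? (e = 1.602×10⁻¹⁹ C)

n ≈ 1.72×10²⁸ m⁻³

From V_H = IB/(n e t), n = IB/(V_H e t).
n = (2.81)(0.556)/((1.93×10⁻⁷)(1.602×10⁻¹⁹)(2.94×10⁻³)) ≈ 1.72×10²⁸ m⁻³.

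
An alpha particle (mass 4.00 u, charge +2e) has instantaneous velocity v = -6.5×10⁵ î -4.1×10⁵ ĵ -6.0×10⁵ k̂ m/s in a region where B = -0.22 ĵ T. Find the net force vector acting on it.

F ≈ (-4.23×10⁻¹⁴, 0, 4.58×10⁻¹⁴) N

v×B = (-1.32×10⁵, 0, 1.43×10⁵) N/C.
F = q v×B = (3.204×10⁻¹⁹ C)·(-1.32×10⁵, 0, 1.43×10⁵) = (-4.23×10⁻¹⁴, 0, 4.58×10⁻¹⁴) N.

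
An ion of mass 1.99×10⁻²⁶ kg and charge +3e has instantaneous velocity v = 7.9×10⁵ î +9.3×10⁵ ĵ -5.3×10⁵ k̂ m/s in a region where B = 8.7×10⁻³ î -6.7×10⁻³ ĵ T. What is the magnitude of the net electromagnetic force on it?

|F| ≈ 7.01×10⁻¹⁵ N

v×B = (-3550, -4610, -1.34×10⁴) N/C.
F = q v×B = (4.806×10⁻¹⁹ C)·(-3550, -4610, -1.34×10⁴) = (-1.71×10⁻¹⁵, -2.22×10⁻¹⁵, -6.43×10⁻¹⁵) N.
|F| = 7.01×10⁻¹⁵ N.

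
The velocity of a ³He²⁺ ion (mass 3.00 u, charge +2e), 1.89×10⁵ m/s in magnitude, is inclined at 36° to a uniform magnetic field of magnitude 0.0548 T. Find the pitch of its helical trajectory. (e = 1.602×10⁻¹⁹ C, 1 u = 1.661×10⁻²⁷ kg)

v∥ = v cosθ = 1.89×10⁵·cos36° ≈ 1.529×10⁵ m/s.
T = 2πm/(|q|B) = 2π(4.983×10⁻²⁷)/((3.204×10⁻¹⁹)(0.0548)) ≈ 1.783×10⁻⁶ s.
pitch = v∥ T = (1.529×10⁵)(1.783×10⁻⁶) ≈ 0.273 m.

p ≈ 0.273 m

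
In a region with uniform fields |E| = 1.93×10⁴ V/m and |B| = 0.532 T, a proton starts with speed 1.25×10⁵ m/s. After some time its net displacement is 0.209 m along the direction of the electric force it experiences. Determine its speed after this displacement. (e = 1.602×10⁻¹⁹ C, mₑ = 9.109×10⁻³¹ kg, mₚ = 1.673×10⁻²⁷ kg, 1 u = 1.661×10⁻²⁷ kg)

v_f ≈ 8.88×10⁵ m/s

B does no work; ΔKE = |q|E d.
½mv_f² = ½mv₀² + |q|Ed = ½(1.673×10⁻²⁷)(1.25×10⁵)² + (1.602×10⁻¹⁹)(1.93×10⁴)(0.209) ≈ 1.307×10⁻¹⁷ J + 6.462×10⁻¹⁶ J ≈ 6.593×10⁻¹⁶ J.
v_f = √(2·6.593×10⁻¹⁶/1.673×10⁻²⁷) ≈ 8.88×10⁵ m/s.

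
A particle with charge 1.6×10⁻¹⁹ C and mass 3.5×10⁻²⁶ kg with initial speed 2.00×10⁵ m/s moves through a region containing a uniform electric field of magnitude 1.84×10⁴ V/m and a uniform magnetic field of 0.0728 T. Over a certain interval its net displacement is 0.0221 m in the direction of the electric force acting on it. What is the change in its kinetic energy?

ΔKE ≈ 6.51×10⁻¹⁷ J

The magnetic force is always ⟂ v and does no work; only the electric force changes KE.
ΔKE = F_E · d = |q|E d = (1.6×10⁻¹⁹)(1.84×10⁴)(0.0221) ≈ 6.51×10⁻¹⁷ J.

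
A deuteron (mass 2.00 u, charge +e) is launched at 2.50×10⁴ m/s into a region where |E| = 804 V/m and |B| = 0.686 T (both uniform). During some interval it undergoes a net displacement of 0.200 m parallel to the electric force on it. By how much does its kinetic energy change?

ΔKE ≈ 2.58×10⁻¹⁷ J

The magnetic force is always ⟂ v and does no work; only the electric force changes KE.
ΔKE = F_E · d = |q|E d = (1.602×10⁻¹⁹)(804)(0.200) ≈ 2.58×10⁻¹⁷ J.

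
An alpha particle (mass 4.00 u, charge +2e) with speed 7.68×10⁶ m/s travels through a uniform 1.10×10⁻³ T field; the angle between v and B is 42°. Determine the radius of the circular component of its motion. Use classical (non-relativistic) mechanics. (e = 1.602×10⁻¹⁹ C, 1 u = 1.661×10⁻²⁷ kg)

r ≈ 96.9 m

v⊥ = v sinθ = 7.68×10⁶·sin42° ≈ 5.139×10⁶ m/s.
r = m v⊥/(|q|B) = (6.644×10⁻²⁷)(5.139×10⁶)/((3.204×10⁻¹⁹)(1.10×10⁻³)) ≈ 96.9 m.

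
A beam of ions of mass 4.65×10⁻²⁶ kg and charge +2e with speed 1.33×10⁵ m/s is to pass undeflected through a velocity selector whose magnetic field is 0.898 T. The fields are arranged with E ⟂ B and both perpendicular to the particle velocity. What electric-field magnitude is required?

E = 1.19×10⁵ V/m

For straight-line motion qE = qvB, so E = vB.
E = 1.33×10⁵ × 0.898 = 1.19×10⁵ V/m.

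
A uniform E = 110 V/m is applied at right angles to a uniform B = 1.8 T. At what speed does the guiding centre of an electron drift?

v_d ≈ 61 m/s

In crossed fields the guiding centre drifts at v_d = |E×B|/B² = E/B, independent of charge and mass.
v_d = 110/1.8 = 61 m/s.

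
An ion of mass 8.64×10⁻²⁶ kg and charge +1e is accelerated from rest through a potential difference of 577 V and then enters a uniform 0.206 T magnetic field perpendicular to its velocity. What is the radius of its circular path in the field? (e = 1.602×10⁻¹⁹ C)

r ≈ 0.121 m

Acceleration: |q|V = ½mv² ⇒ v = √(2|q|V/m) = √(2·1.602×10⁻¹⁹·577/8.64×10⁻²⁶) ≈ 4.626×10⁴ m/s.
In the field: r = mv/(|q|B) = (8.64×10⁻²⁶)(4.626×10⁴)/((1.602×10⁻¹⁹)(0.206)) ≈ 0.121 m.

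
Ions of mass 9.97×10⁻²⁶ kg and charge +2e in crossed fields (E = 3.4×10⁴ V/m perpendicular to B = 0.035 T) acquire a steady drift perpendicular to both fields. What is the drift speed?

The E×B drift speed is v_d = E/B.
v_d = 3.4×10⁴/0.035 = 9.7×10⁵ m/s.

v_d ≈ 9.7×10⁵ m/s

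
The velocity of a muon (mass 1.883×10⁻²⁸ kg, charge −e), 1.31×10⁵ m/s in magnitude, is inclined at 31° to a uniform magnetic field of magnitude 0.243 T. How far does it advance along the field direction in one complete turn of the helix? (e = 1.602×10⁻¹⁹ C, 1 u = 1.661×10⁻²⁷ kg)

v∥ = v cosθ = 1.31×10⁵·cos31° ≈ 1.123×10⁵ m/s.
T = 2πm/(|q|B) = 2π(1.883×10⁻²⁸)/((1.602×10⁻¹⁹)(0.243)) ≈ 3.039×10⁻⁸ s.
pitch = v∥ T = (1.123×10⁵)(3.039×10⁻⁸) ≈ 3.41×10⁻³ m.

p ≈ 3.41×10⁻³ m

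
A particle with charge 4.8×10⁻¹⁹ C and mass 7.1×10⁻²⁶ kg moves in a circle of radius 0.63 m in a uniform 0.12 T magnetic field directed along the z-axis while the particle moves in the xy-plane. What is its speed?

From |q|vB = mv²/r, v = |q|Br/m.
v = (4.8×10⁻¹⁹)(0.12)(0.63)/7.1×10⁻²⁶ ≈ 5.1×10⁵ m/s.

v ≈ 5.1×10⁵ m/s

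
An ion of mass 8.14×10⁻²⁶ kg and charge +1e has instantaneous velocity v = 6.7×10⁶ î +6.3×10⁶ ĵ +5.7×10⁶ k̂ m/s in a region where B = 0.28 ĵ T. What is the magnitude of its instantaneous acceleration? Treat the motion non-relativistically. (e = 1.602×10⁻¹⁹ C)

v×B = (-1.60×10⁶, 0, 1.88×10⁶) N/C.
F = q v×B = (1.602×10⁻¹⁹ C)·(-1.60×10⁶, 0, 1.88×10⁶) = (-2.56×10⁻¹³, 0, 3.01×10⁻¹³) N.
|a| = |F|/m = 3.946×10⁻¹³/8.14×10⁻²⁶ ≈ 4.85×10¹² m/s².

|a| ≈ 4.85×10¹² m/s²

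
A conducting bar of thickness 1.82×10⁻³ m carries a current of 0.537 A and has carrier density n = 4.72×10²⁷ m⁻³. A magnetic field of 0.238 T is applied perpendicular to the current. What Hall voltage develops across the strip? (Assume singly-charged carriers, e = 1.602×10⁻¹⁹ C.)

V_H ≈ 9.29×10⁻⁸ V

V_H = IB/(n e t).
V_H = (0.537)(0.238)/((4.72×10²⁷)(1.602×10⁻¹⁹)(1.82×10⁻³)) ≈ 9.29×10⁻⁸ V.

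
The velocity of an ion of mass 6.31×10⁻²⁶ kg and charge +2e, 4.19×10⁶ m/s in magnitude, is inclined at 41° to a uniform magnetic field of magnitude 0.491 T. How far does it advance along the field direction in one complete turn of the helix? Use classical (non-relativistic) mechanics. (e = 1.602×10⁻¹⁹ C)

v∥ = v cosθ = 4.19×10⁶·cos41° ≈ 3.162×10⁶ m/s.
T = 2πm/(|q|B) = 2π(6.31×10⁻²⁶)/((3.204×10⁻¹⁹)(0.491)) ≈ 2.520×10⁻⁶ s.
pitch = v∥ T = (3.162×10⁶)(2.520×10⁻⁶) ≈ 7.97 m.

p ≈ 7.97 m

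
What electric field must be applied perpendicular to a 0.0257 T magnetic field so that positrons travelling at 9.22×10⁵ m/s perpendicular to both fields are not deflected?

For straight-line motion qE = qvB, so E = vB.
E = 9.22×10⁵ × 0.0257 = 2.37×10⁴ V/m.

E = 2.37×10⁴ V/m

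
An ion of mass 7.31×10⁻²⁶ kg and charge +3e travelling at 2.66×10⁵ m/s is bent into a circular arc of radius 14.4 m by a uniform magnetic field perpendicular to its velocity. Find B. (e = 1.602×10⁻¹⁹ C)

From |q|vB = mv²/r, B = mv/(|q|r).
B = (7.31×10⁻²⁶)(2.66×10⁵)/((4.806×10⁻¹⁹)(14.4)) ≈ 2.81×10⁻³ T.

B ≈ 2.81×10⁻³ T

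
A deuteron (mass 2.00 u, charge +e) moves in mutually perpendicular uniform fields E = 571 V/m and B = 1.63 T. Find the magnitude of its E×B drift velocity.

v_d ≈ 350 m/s

The steady drift has the magnetic force balancing the electric force, so v_d = E/B.
v_d = 571/1.63 = 350 m/s.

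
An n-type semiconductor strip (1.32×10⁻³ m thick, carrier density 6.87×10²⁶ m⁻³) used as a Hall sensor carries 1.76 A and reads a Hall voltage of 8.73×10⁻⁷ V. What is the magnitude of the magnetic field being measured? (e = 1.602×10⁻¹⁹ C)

From V_H = IB/(n e t), B = V_H n e t / I.
B = (8.73×10⁻⁷)(6.87×10²⁶)(1.602×10⁻¹⁹)(1.32×10⁻³)/1.76 ≈ 0.0721 T.

B ≈ 0.0721 T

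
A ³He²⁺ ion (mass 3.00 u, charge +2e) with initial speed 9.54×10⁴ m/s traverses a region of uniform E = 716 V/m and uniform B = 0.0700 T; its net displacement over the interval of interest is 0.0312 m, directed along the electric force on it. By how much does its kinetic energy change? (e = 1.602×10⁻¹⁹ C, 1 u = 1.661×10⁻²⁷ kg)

ΔKE ≈ 7.16×10⁻¹⁸ J

The magnetic force is always ⟂ v and does no work; only the electric force changes KE.
ΔKE = F_E · d = |q|E d = (3.204×10⁻¹⁹)(716)(0.0312) ≈ 7.16×10⁻¹⁸ J.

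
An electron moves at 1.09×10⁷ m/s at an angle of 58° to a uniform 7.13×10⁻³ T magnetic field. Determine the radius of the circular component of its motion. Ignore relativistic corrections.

r ≈ 7.37×10⁻³ m

v⊥ = v sinθ = 1.09×10⁷·sin58° ≈ 9.244×10⁶ m/s.
r = m v⊥/(|q|B) = (9.109×10⁻³¹)(9.244×10⁶)/((1.602×10⁻¹⁹)(7.13×10⁻³)) ≈ 7.37×10⁻³ m.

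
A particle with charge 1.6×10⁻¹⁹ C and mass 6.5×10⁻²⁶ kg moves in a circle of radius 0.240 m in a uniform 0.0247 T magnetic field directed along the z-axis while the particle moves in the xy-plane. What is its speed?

From |q|vB = mv²/r, v = |q|Br/m.
v = (1.6×10⁻¹⁹)(0.0247)(0.240)/6.5×10⁻²⁶ ≈ 1.46×10⁴ m/s.

v ≈ 1.46×10⁴ m/s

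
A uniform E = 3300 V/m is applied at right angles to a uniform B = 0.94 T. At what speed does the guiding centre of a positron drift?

v_d ≈ 3500 m/s

In crossed fields the guiding centre drifts at v_d = |E×B|/B² = E/B, independent of charge and mass.
v_d = 3300/0.94 = 3500 m/s.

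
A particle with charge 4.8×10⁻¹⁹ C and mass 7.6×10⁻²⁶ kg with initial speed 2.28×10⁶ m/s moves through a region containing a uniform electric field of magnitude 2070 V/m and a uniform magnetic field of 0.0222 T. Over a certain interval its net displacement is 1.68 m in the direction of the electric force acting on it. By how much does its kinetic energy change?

The magnetic force is always ⟂ v and does no work; only the electric force changes KE.
ΔKE = F_E · d = |q|E d = (4.8×10⁻¹⁹)(2070)(1.68) ≈ 1.67×10⁻¹⁵ J.

ΔKE ≈ 1.67×10⁻¹⁵ J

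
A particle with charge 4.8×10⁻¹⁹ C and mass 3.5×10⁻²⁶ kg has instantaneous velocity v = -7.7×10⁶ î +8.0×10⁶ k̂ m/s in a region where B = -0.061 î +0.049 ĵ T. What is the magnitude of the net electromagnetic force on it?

|F| ≈ 3.51×10⁻¹³ N

v×B = (-3.92×10⁵, -4.88×10⁵, -3.77×10⁵) N/C.
F = q v×B = (4.8×10⁻¹⁹ C)·(-3.92×10⁵, -4.88×10⁵, -3.77×10⁵) = (-1.88×10⁻¹³, -2.34×10⁻¹³, -1.81×10⁻¹³) N.
|F| = 3.51×10⁻¹³ N.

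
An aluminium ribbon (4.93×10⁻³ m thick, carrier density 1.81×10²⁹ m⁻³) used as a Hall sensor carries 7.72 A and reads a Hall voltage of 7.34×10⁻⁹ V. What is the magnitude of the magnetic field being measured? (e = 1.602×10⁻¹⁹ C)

From V_H = IB/(n e t), B = V_H n e t / I.
B = (7.34×10⁻⁹)(1.81×10²⁹)(1.602×10⁻¹⁹)(4.93×10⁻³)/7.72 ≈ 0.136 T.

B ≈ 0.136 T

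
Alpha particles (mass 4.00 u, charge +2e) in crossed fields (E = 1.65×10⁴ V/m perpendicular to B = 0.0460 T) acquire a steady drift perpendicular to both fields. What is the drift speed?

The steady drift has the magnetic force balancing the electric force, so v_d = E/B.
v_d = 1.65×10⁴/0.0460 = 3.59×10⁵ m/s.

v_d ≈ 3.59×10⁵ m/s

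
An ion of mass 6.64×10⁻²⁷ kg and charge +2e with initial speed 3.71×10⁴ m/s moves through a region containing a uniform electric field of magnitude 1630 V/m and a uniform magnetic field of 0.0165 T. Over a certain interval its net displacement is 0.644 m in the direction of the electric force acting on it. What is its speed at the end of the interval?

B does no work; ΔKE = |q|E d.
½mv_f² = ½mv₀² + |q|Ed = ½(6.64×10⁻²⁷)(3.71×10⁴)² + (3.204×10⁻¹⁹)(1630)(0.644) ≈ 4.570×10⁻¹⁸ J + 3.363×10⁻¹⁶ J ≈ 3.409×10⁻¹⁶ J.
v_f = √(2·3.409×10⁻¹⁶/6.64×10⁻²⁷) ≈ 3.20×10⁵ m/s.

v_f ≈ 3.20×10⁵ m/s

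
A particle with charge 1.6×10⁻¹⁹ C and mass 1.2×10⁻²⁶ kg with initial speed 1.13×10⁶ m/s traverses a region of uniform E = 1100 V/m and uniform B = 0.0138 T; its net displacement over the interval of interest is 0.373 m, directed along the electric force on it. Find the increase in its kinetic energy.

ΔKE ≈ 6.56×10⁻¹⁷ J

The magnetic force is always ⟂ v and does no work; only the electric force changes KE.
ΔKE = F_E · d = |q|E d = (1.6×10⁻¹⁹)(1100)(0.373) ≈ 6.56×10⁻¹⁷ J.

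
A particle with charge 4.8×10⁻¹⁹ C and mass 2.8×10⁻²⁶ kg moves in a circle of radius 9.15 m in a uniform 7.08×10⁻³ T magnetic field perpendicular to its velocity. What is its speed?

From |q|vB = mv²/r, v = |q|Br/m.
v = (4.8×10⁻¹⁹)(7.08×10⁻³)(9.15)/2.8×10⁻²⁶ ≈ 1.11×10⁶ m/s.

v ≈ 1.11×10⁶ m/s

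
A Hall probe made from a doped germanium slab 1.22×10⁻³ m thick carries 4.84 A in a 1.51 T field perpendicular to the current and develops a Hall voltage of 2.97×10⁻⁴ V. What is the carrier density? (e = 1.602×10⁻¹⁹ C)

n ≈ 1.26×10²⁶ m⁻³

From V_H = IB/(n e t), n = IB/(V_H e t).
n = (4.84)(1.51)/((2.97×10⁻⁴)(1.602×10⁻¹⁹)(1.22×10⁻³)) ≈ 1.26×10²⁶ m⁻³.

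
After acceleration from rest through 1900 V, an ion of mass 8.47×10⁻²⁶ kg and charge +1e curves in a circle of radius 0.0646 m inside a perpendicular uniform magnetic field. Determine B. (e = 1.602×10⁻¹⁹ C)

v = √(2|q|V/m) = √(2·1.602×10⁻¹⁹·1900/8.47×10⁻²⁶) ≈ 8.478×10⁴ m/s.
B = mv/(|q|r) = (8.47×10⁻²⁶)(8.478×10⁴)/((1.602×10⁻¹⁹)(0.0646)) ≈ 0.694 T.

B ≈ 0.694 T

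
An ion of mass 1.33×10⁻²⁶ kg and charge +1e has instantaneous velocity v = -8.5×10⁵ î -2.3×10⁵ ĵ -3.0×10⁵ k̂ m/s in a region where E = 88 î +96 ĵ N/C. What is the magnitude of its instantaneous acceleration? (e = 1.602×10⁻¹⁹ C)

Only an electric field acts, so F = qE = (1.602×10⁻¹⁹ C)·(88.0, 96.0, 0) = (1.41×10⁻¹⁷, 1.54×10⁻¹⁷, 0) N.
|a| = |F|/m = 2.086×10⁻¹⁷/1.33×10⁻²⁶ ≈ 1.57×10⁹ m/s².

|a| ≈ 1.57×10⁹ m/s²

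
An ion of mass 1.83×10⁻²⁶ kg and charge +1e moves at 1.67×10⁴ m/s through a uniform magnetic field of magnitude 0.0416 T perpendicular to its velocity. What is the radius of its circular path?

r ≈ 0.0459 m

The magnetic force provides the centripetal force: |q|vB = mv²/r.
r = mv/(|q|B) = (1.83×10⁻²⁶)(1.67×10⁴)/((1.602×10⁻¹⁹)(0.0416)) ≈ 0.0459 m.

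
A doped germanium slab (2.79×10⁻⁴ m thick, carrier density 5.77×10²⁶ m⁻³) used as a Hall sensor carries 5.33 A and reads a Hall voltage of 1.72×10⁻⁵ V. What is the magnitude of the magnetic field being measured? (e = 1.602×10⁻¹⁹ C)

B ≈ 0.0832 T

From V_H = IB/(n e t), B = V_H n e t / I.
B = (1.72×10⁻⁵)(5.77×10²⁶)(1.602×10⁻¹⁹)(2.79×10⁻⁴)/5.33 ≈ 0.0832 T.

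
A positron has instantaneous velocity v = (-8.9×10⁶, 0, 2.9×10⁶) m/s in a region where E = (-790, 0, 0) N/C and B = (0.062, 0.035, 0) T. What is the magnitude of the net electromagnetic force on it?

|F| ≈ 5.99×10⁻¹⁴ N

v×B = (-1.02×10⁵, 1.80×10⁵, -3.12×10⁵) N/C.
E + v×B = (-1.02×10⁵, 1.80×10⁵, -3.12×10⁵) N/C.
F = q(E + v×B) = (1.602×10⁻¹⁹ C)·(-1.02×10⁵, 1.80×10⁵, -3.12×10⁵) = (-1.64×10⁻¹⁴, 2.88×10⁻¹⁴, -4.99×10⁻¹⁴) N.
|F| = 5.99×10⁻¹⁴ N.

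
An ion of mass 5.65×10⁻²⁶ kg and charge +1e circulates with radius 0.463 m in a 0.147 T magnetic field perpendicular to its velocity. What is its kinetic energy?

v = |q|Br/m, then KE = ½mv² = (qBr)²/(2m).
v = (1.602×10⁻¹⁹)(0.147)(0.463)/5.65×10⁻²⁶ ≈ 1.930×10⁵ m/s.
KE = ½(5.65×10⁻²⁶)(1.930×10⁵)² ≈ 1.05×10⁻¹⁵ J = 6570 eV.

KE ≈ 6570 eV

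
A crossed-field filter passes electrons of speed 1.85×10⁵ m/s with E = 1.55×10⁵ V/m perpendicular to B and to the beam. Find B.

Balance of forces in the selector: qE = qvB ⇒ B = E/v.
B = 1.55×10⁵/1.85×10⁵ = 0.838 T.

B = 0.838 T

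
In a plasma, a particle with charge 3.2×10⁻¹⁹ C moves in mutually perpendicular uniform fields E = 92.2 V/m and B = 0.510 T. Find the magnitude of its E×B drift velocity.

v_d ≈ 181 m/s

The E×B drift speed is v_d = E/B.
v_d = 92.2/0.510 = 181 m/s.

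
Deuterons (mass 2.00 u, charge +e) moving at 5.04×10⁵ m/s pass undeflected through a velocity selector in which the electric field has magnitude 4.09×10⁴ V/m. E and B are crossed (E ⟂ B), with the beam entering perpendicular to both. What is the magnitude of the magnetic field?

B = 0.0812 T

Balance of forces in the selector: qE = qvB ⇒ B = E/v.
B = 4.09×10⁴/5.04×10⁵ = 0.0812 T.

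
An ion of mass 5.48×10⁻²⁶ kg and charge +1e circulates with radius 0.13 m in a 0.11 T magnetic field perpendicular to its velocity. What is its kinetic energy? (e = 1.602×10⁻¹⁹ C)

v = |q|Br/m, then KE = ½mv² = (qBr)²/(2m).
v = (1.602×10⁻¹⁹)(0.11)(0.13)/5.48×10⁻²⁶ ≈ 4.180×10⁴ m/s.
KE = ½(5.48×10⁻²⁶)(4.180×10⁴)² ≈ 4.8×10⁻¹⁷ J.

KE ≈ 4.8×10⁻¹⁷ J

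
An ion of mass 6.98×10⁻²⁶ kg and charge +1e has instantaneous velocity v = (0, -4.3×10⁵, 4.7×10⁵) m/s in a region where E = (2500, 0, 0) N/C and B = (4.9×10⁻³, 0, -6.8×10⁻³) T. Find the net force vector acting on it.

F ≈ (8.69×10⁻¹⁶, 3.69×10⁻¹⁶, 3.38×10⁻¹⁶) N

v×B = (2920, 2300, 2110) N/C.
E + v×B = (5420, 2300, 2110) N/C.
F = q(E + v×B) = (1.602×10⁻¹⁹ C)·(5420, 2300, 2110) = (8.69×10⁻¹⁶, 3.69×10⁻¹⁶, 3.38×10⁻¹⁶) N.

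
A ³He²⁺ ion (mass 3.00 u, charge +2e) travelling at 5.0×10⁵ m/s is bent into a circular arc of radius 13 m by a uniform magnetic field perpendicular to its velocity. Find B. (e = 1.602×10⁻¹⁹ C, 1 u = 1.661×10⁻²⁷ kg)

From |q|vB = mv²/r, B = mv/(|q|r).
B = (4.983×10⁻²⁷)(5.0×10⁵)/((3.204×10⁻¹⁹)(13)) ≈ 6.0×10⁻⁴ T.

B ≈ 6.0×10⁻⁴ T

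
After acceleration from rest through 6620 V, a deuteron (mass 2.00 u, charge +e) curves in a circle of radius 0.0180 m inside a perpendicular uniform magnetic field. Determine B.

B ≈ 0.921 T

v = √(2|q|V/m) = √(2·1.602×10⁻¹⁹·6620/3.322×10⁻²⁷) ≈ 7.991×10⁵ m/s.
B = mv/(|q|r) = (3.322×10⁻²⁷)(7.991×10⁵)/((1.602×10⁻¹⁹)(0.0180)) ≈ 0.921 T.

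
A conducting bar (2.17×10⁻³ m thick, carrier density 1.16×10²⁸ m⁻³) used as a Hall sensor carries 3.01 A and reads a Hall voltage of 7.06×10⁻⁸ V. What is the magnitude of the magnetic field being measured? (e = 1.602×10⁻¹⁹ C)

From V_H = IB/(n e t), B = V_H n e t / I.
B = (7.06×10⁻⁸)(1.16×10²⁸)(1.602×10⁻¹⁹)(2.17×10⁻³)/3.01 ≈ 0.0946 T.

B ≈ 0.0946 T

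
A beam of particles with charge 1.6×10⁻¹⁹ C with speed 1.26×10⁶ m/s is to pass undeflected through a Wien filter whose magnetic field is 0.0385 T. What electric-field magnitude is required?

E = 4.85×10⁴ V/m

For straight-line motion qE = qvB, so E = vB.
E = 1.26×10⁶ × 0.0385 = 4.85×10⁴ V/m.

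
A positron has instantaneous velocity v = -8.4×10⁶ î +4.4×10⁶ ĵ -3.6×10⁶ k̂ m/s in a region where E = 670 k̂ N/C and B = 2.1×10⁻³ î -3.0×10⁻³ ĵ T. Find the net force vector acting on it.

v×B = (-1.08×10⁴, -7560, 1.60×10⁴) N/C.
E + v×B = (-1.08×10⁴, -7560, 1.66×10⁴) N/C.
F = q(E + v×B) = (1.602×10⁻¹⁹ C)·(-1.08×10⁴, -7560, 1.66×10⁴) = (-1.73×10⁻¹⁵, -1.21×10⁻¹⁵, 2.66×10⁻¹⁵) N.

F ≈ (-1.73×10⁻¹⁵, -1.21×10⁻¹⁵, 2.66×10⁻¹⁵) N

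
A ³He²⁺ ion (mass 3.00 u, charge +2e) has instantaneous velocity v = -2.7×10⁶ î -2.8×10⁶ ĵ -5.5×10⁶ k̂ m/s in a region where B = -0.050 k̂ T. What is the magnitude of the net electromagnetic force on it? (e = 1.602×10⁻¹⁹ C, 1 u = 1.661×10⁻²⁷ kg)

v×B = (1.40×10⁵, -1.35×10⁵, 0) N/C.
F = q v×B = (3.204×10⁻¹⁹ C)·(1.40×10⁵, -1.35×10⁵, 0) = (4.49×10⁻¹⁴, -4.33×10⁻¹⁴, 0) N.
|F| = 6.23×10⁻¹⁴ N.

|F| ≈ 6.23×10⁻¹⁴ N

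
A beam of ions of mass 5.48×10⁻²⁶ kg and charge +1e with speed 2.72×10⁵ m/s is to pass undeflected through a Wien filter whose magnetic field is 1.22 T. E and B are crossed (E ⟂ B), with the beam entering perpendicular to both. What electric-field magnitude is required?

E = 3.32×10⁵ V/m

For straight-line motion qE = qvB, so E = vB.
E = 2.72×10⁵ × 1.22 = 3.32×10⁵ V/m.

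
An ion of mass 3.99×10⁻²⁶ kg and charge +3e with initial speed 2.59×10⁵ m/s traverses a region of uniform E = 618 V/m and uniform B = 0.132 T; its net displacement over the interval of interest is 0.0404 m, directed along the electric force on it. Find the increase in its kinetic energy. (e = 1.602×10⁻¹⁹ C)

The magnetic force is always ⟂ v and does no work; only the electric force changes KE.
ΔKE = F_E · d = |q|E d = (4.806×10⁻¹⁹)(618)(0.0404) ≈ 1.20×10⁻¹⁷ J.

ΔKE ≈ 1.20×10⁻¹⁷ J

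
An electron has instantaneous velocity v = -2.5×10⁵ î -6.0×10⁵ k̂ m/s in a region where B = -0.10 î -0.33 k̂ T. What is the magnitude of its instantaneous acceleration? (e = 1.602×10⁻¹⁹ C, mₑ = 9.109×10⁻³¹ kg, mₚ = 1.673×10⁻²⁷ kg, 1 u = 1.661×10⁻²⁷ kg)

v×B = (0, -2.25×10⁴, 0) N/C.
F = q v×B = (−1.602×10⁻¹⁹ C)·(0, -2.25×10⁴, 0) = (0, 3.60×10⁻¹⁵, 0) N.
|a| = |F|/m = 3.605×10⁻¹⁵/9.109×10⁻³¹ ≈ 3.96×10¹⁵ m/s².

|a| ≈ 3.96×10¹⁵ m/s²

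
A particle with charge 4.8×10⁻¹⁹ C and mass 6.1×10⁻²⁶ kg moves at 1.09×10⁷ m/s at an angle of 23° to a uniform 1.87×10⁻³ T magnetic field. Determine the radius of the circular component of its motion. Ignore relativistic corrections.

v⊥ = v sinθ = 1.09×10⁷·sin23° ≈ 4.259×10⁶ m/s.
r = m v⊥/(|q|B) = (6.1×10⁻²⁶)(4.259×10⁶)/((4.8×10⁻¹⁹)(1.87×10⁻³)) ≈ 289 m.

r ≈ 289 m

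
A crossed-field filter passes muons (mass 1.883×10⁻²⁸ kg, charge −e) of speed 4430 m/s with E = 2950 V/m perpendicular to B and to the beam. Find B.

B = 0.666 T

Balance of forces in the selector: qE = qvB ⇒ B = E/v.
B = 2950/4430 = 0.666 T.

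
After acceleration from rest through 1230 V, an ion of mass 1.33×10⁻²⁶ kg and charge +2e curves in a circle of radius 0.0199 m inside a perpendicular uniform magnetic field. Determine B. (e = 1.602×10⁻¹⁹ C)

B ≈ 0.508 T

v = √(2|q|V/m) = √(2·3.204×10⁻¹⁹·1230/1.33×10⁻²⁶) ≈ 2.434×10⁵ m/s.
B = mv/(|q|r) = (1.33×10⁻²⁶)(2.434×10⁵)/((3.204×10⁻¹⁹)(0.0199)) ≈ 0.508 T.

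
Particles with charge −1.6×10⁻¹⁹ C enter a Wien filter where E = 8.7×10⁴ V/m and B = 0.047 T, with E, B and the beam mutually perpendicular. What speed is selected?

v = 1.9×10⁶ m/s

Straight-line motion ⇒ electric and magnetic forces cancel, so E = vB.
v = E/B = 8.7×10⁴/0.047 = 1.9×10⁶ m/s.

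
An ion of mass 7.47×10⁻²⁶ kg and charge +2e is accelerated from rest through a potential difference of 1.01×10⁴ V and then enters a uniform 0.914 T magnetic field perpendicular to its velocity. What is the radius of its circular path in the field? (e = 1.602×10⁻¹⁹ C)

r ≈ 0.0751 m

Acceleration: |q|V = ½mv² ⇒ v = √(2|q|V/m) = √(2·3.204×10⁻¹⁹·1.01×10⁴/7.47×10⁻²⁶) ≈ 2.943×10⁵ m/s.
In the field: r = mv/(|q|B) = (7.47×10⁻²⁶)(2.943×10⁵)/((3.204×10⁻¹⁹)(0.914)) ≈ 0.0751 m.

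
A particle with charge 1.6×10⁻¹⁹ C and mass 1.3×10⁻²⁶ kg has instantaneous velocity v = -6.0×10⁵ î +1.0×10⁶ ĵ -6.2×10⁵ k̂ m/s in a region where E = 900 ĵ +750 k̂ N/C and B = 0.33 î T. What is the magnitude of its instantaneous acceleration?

|a| ≈ 4.77×10¹² m/s²

v×B = (0, -2.05×10⁵, -3.30×10⁵) N/C.
E + v×B = (0, -2.04×10⁵, -3.29×10⁵) N/C.
F = q(E + v×B) = (1.6×10⁻¹⁹ C)·(0, -2.04×10⁵, -3.29×10⁵) = (0, -3.26×10⁻¹⁴, -5.27×10⁻¹⁴) N.
|a| = |F|/m = 6.195×10⁻¹⁴/1.3×10⁻²⁶ ≈ 4.77×10¹² m/s².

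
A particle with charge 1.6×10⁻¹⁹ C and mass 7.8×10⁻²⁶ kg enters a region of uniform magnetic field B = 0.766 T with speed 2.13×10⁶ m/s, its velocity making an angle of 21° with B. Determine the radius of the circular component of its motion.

v⊥ = v sinθ = 2.13×10⁶·sin21° ≈ 7.633×10⁵ m/s.
r = m v⊥/(|q|B) = (7.8×10⁻²⁶)(7.633×10⁵)/((1.6×10⁻¹⁹)(0.766)) ≈ 0.486 m.

r ≈ 0.486 m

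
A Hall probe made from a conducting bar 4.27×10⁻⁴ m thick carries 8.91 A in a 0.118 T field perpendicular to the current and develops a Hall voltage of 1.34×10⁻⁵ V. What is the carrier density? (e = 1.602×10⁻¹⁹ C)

n ≈ 1.15×10²⁷ m⁻³

From V_H = IB/(n e t), n = IB/(V_H e t).
n = (8.91)(0.118)/((1.34×10⁻⁵)(1.602×10⁻¹⁹)(4.27×10⁻⁴)) ≈ 1.15×10²⁷ m⁻³.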